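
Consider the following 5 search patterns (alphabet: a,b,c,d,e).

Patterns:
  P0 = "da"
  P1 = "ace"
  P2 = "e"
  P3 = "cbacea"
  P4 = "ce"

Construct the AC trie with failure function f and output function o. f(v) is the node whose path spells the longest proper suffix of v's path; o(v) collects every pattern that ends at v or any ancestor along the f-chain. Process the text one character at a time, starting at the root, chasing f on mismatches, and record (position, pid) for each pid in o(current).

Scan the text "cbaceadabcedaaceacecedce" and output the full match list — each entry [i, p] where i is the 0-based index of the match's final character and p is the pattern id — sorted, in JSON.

Construct AC machine:
Trie (insert patterns):
  0='ε' goto a→3 c→7 d→1 e→6
  1='d' goto a→2
  2='da' goto ·  [P0 ends]
  3='a' goto c→4
  4='ac' goto e→5
  5='ace' goto ·  [P1 ends]
  6='e' goto ·  [P2 ends]
  7='c' goto b→8 e→13
  8='cb' goto a→9
  9='cba' goto c→10
  10='cbac' goto e→11
  11='cbace' goto a→12
  12='cbacea' goto ·  [P3 ends]
  13='ce' goto ·  [P4 ends]

Failure links (BFS by depth):
  n1('d'): parent n0 fail=0; on 'd' 0 → fail=0;  out ∅∪∅=∅
  n3('a'): parent n0 fail=0; on 'a' 0 → fail=0;  out ∅∪∅=∅
  n6('e'): parent n0 fail=0; on 'e' 0 → fail=0;  out {2}∪∅={2}
  n7('c'): parent n0 fail=0; on 'c' 0 → fail=0;  out ∅∪∅=∅
  n2('da'): parent n1 fail=0; on 'a' 0 → fail=3;  out {0}∪∅={0}
  n4('ac'): parent n3 fail=0; on 'c' 0 → fail=7;  out ∅∪∅=∅
  n8('cb'): parent n7 fail=0; on 'b' 0 → fail=0;  out ∅∪∅=∅
  n13('ce'): parent n7 fail=0; on 'e' 0 → fail=6;  out {4}∪{2}={2,4}
  n5('ace'): parent n4 fail=7; on 'e' 7 → fail=13;  out {1}∪{2,4}={1,2,4}
  n9('cba'): parent n8 fail=0; on 'a' 0 → fail=3;  out ∅∪∅=∅
  n10('cbac'): parent n9 fail=3; on 'c' 3 → fail=4;  out ∅∪∅=∅
  n11('cbace'): parent n10 fail=4; on 'e' 4 → fail=5;  out ∅∪{1,2,4}={1,2,4}
  n12('cbacea'): parent n11 fail=5; on 'a' 5→13→6→0 → fail=3;  out {3}∪∅={3}

Scan:
[0] read 'c'  n0⇒n7
[1] read 'b'  n7⇒n8
[2] read 'a'  n8⇒n9
[3] read 'c'  n9⇒n10
[4] read 'e'  n10⇒n11  emit P1@[2:4],P2@[4:4],P4@[3:4]
[5] read 'a'  n11⇒n12  emit P3@[0:5]
[6] read 'd'  n12⇒n1 ·f
[7] read 'a'  n1⇒n2  emit P0@[6:7]
[8] read 'b'  n2⇒n0 ·f
[9] read 'c'  n0⇒n7
[10] read 'e'  n7⇒n13  emit P2@[10:10],P4@[9:10]
[11] read 'd'  n13⇒n1 ·f
[12] read 'a'  n1⇒n2  emit P0@[11:12]
[13] read 'a'  n2⇒n3 ·f
[14] read 'c'  n3⇒n4
[15] read 'e'  n4⇒n5  emit P1@[13:15],P2@[15:15],P4@[14:15]
[16] read 'a'  n5⇒n3 ·f
[17] read 'c'  n3⇒n4
[18] read 'e'  n4⇒n5  emit P1@[16:18],P2@[18:18],P4@[17:18]
[19] read 'c'  n5⇒n7 ·f
[20] read 'e'  n7⇒n13  emit P2@[20:20],P4@[19:20]
[21] read 'd'  n13⇒n1 ·f
[22] read 'c'  n1⇒n7 ·f
[23] read 'e'  n7⇒n13  emit P2@[23:23],P4@[22:23]

All matches (sorted): [[4,1],[4,2],[4,4],[5,3],[7,0],[10,2],[10,4],[12,0],[15,1],[15,2],[15,4],[18,1],[18,2],[18,4],[20,2],[20,4],[23,2],[23,4]]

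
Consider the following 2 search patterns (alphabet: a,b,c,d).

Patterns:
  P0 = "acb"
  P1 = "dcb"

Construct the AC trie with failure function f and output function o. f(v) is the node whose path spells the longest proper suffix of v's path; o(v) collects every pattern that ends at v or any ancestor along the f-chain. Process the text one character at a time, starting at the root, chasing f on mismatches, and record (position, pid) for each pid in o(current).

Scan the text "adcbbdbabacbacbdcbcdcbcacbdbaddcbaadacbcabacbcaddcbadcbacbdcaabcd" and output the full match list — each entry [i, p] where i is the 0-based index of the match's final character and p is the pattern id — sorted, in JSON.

Construct AC machine:
Trie (insert patterns):
  0='ε' goto a→1 d→4
  1='a' goto c→2
  2='ac' goto b→3
  3='acb' goto ·  [P0 ends]
  4='d' goto c→5
  5='dc' goto b→6
  6='dcb' goto ·  [P1 ends]

BFS fail/out derivation:
  n1('a'): parent n0 fail=0; on 'a' 0 → fail=0;  out ∅∪∅=∅
  n4('d'): parent n0 fail=0; on 'd' 0 → fail=0;  out ∅∪∅=∅
  n2('ac'): parent n1 fail=0; on 'c' 0 → fail=0;  out ∅∪∅=∅
  n5('dc'): parent n4 fail=0; on 'c' 0 → fail=0;  out ∅∪∅=∅
  n3('acb'): parent n2 fail=0; on 'b' 0 → fail=0;  out {0}∪∅={0}
  n6('dcb'): parent n5 fail=0; on 'b' 0 → fail=0;  out {1}∪∅={1}

Run:
i=0 'a': node 0→1
i=1 'd': node 1→4 (fail-walked)
i=2 'c': node 4→5
i=3 'b': node 5→6  → match P1@[1:3]
i=4 'b': node 6→0 (fail-walked)
i=5 'd': node 0→4
i=6 'b': node 4→0 (fail-walked)
i=7 'a': node 0→1
i=8 'b': node 1→0 (fail-walked)
i=9 'a': node 0→1
i=10 'c': node 1→2
i=11 'b': node 2→3  → match P0@[9:11]
i=12 'a': node 3→1 (fail-walked)
i=13 'c': node 1→2
i=14 'b': node 2→3  → match P0@[12:14]
i=15 'd': node 3→4 (fail-walked)
i=16 'c': node 4→5
i=17 'b': node 5→6  → match P1@[15:17]
i=18 'c': node 6→0 (fail-walked)
i=19 'd': node 0→4
i=20 'c': node 4→5
i=21 'b': node 5→6  → match P1@[19:21]
i=22 'c': node 6→0 (fail-walked)
i=23 'a': node 0→1
i=24 'c': node 1→2
i=25 'b': node 2→3  → match P0@[23:25]
i=26 'd': node 3→4 (fail-walked)
i=27 'b': node 4→0 (fail-walked)
i=28 'a': node 0→1
i=29 'd': node 1→4 (fail-walked)
i=30 'd': node 4→4 (fail-walked)
i=31 'c': node 4→5
i=32 'b': node 5→6  → match P1@[30:32]
i=33 'a': node 6→1 (fail-walked)
i=34 'a': node 1→1 (fail-walked)
i=35 'd': node 1→4 (fail-walked)
i=36 'a': node 4→1 (fail-walked)
i=37 'c': node 1→2
i=38 'b': node 2→3  → match P0@[36:38]
i=39 'c': node 3→0 (fail-walked)
i=40 'a': node 0→1
i=41 'b': node 1→0 (fail-walked)
i=42 'a': node 0→1
i=43 'c': node 1→2
i=44 'b': node 2→3  → match P0@[42:44]
i=45 'c': node 3→0 (fail-walked)
i=46 'a': node 0→1
i=47 'd': node 1→4 (fail-walked)
i=48 'd': node 4→4 (fail-walked)
i=49 'c': node 4→5
i=50 'b': node 5→6  → match P1@[48:50]
i=51 'a': node 6→1 (fail-walked)
i=52 'd': node 1→4 (fail-walked)
i=53 'c': node 4→5
i=54 'b': node 5→6  → match P1@[52:54]
i=55 'a': node 6→1 (fail-walked)
i=56 'c': node 1→2
i=57 'b': node 2→3  → match P0@[55:57]
i=58 'd': node 3→4 (fail-walked)
i=59 'c': node 4→5
i=60 'a': node 5→1 (fail-walked)
i=61 'a': node 1→1 (fail-walked)
i=62 'b': node 1→0 (fail-walked)
i=63 'c': node 0→0
i=64 'd': node 0→4

Matches: [[3,1],[11,0],[14,0],[17,1],[21,1],[25,0],[32,1],[38,0],[44,0],[50,1],[54,1],[57,0]]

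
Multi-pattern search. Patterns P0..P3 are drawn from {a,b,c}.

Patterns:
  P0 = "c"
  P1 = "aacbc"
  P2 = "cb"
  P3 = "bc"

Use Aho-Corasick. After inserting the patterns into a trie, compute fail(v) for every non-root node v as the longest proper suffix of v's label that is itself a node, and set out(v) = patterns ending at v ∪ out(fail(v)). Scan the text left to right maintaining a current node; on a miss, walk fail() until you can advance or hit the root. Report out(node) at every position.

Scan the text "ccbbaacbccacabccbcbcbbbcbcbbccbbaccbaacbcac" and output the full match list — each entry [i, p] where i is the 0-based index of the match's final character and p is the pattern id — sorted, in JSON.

Build automaton:
Trie nodes:
  0='ε' goto a→2 b→8 c→1
  1='c' goto b→7  ←P0
  2='a' goto a→3
  3='aa' goto c→4
  4='aac' goto b→5
  5='aacb' goto c→6
  6='aacbc' goto ·  ←P1
  7='cb' goto ·  ←P2
  8='b' goto c→9
  9='bc' goto ·  ←P3

BFS fail/out derivation:
  n1('c'): parent n0 fail=0; on 'c' 0 → fail=0;  out {0}∪∅={0}
  n2('a'): parent n0 fail=0; on 'a' 0 → fail=0;  out ∅∪∅=∅
  n8('b'): parent n0 fail=0; on 'b' 0 → fail=0;  out ∅∪∅=∅
  n3('aa'): parent n2 fail=0; on 'a' 0 → fail=2;  out ∅∪∅=∅
  n7('cb'): parent n1 fail=0; on 'b' 0 → fail=8;  out {2}∪∅={2}
  n9('bc'): parent n8 fail=0; on 'c' 0 → fail=1;  out {3}∪{0}={0,3}
  n4('aac'): parent n3 fail=2; on 'c' 2→0 → fail=1;  out ∅∪{0}={0}
  n5('aacb'): parent n4 fail=1; on 'b' 1 → fail=7;  out ∅∪{2}={2}
  n6('aacbc'): parent n5 fail=7; on 'c' 7→8 → fail=9;  out {1}∪{0,3}={0,1,3}

Scan:
pos 0 'c': at 1  emit P0@[0:0]
pos 1 'c': at 1 ·f  emit P0@[1:1]
pos 2 'b': at 7  emit P2@[1:2]
pos 3 'b': at 8 ·f
pos 4 'a': at 2 ·f
pos 5 'a': at 3
pos 6 'c': at 4  emit P0@[6:6]
pos 7 'b': at 5  emit P2@[6:7]
pos 8 'c': at 6  emit P0@[8:8],P1@[4:8],P3@[7:8]
pos 9 'c': at 1 ·f  emit P0@[9:9]
pos 10 'a': at 2 ·f
pos 11 'c': at 1 ·f  emit P0@[11:11]
pos 12 'a': at 2 ·f
pos 13 'b': at 8 ·f
pos 14 'c': at 9  emit P0@[14:14],P3@[13:14]
pos 15 'c': at 1 ·f  emit P0@[15:15]
pos 16 'b': at 7  emit P2@[15:16]
pos 17 'c': at 9 ·f  emit P0@[17:17],P3@[16:17]
pos 18 'b': at 7 ·f  emit P2@[17:18]
pos 19 'c': at 9 ·f  emit P0@[19:19],P3@[18:19]
pos 20 'b': at 7 ·f  emit P2@[19:20]
pos 21 'b': at 8 ·f
pos 22 'b': at 8 ·f
pos 23 'c': at 9  emit P0@[23:23],P3@[22:23]
pos 24 'b': at 7 ·f  emit P2@[23:24]
pos 25 'c': at 9 ·f  emit P0@[25:25],P3@[24:25]
pos 26 'b': at 7 ·f  emit P2@[25:26]
pos 27 'b': at 8 ·f
pos 28 'c': at 9  emit P0@[28:28],P3@[27:28]
pos 29 'c': at 1 ·f  emit P0@[29:29]
pos 30 'b': at 7  emit P2@[29:30]
pos 31 'b': at 8 ·f
pos 32 'a': at 2 ·f
pos 33 'c': at 1 ·f  emit P0@[33:33]
pos 34 'c': at 1 ·f  emit P0@[34:34]
pos 35 'b': at 7  emit P2@[34:35]
pos 36 'a': at 2 ·f
pos 37 'a': at 3
pos 38 'c': at 4  emit P0@[38:38]
pos 39 'b': at 5  emit P2@[38:39]
pos 40 'c': at 6  emit P0@[40:40],P1@[36:40],P3@[39:40]
pos 41 'a': at 2 ·f
pos 42 'c': at 1 ·f  emit P0@[42:42]

All matches (sorted): [[0,0],[1,0],[2,2],[6,0],[7,2],[8,0],[8,1],[8,3],[9,0],[11,0],[14,0],[14,3],[15,0],[16,2],[17,0],[17,3],[18,2],[19,0],[19,3],[20,2],[23,0],[23,3],[24,2],[25,0],[25,3],[26,2],[28,0],[28,3],[29,0],[30,2],[33,0],[34,0],[35,2],[38,0],[39,2],[40,0],[40,1],[40,3],[42,0]]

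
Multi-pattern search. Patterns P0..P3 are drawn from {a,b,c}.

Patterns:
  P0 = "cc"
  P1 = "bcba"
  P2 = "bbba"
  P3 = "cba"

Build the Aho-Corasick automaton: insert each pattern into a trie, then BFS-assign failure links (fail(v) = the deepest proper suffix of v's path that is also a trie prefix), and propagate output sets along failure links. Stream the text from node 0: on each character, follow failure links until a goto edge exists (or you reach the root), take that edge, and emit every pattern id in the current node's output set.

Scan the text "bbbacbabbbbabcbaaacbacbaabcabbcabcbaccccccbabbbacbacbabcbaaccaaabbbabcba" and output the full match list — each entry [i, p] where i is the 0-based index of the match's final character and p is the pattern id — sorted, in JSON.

Build:
Trie nodes:
  0='ε' goto b→3 c→1
  1='c' goto b→10 c→2
  2='cc' goto ·  [P0 ends]
  3='b' goto b→7 c→4
  4='bc' goto b→5
  5='bcb' goto a→6
  6='bcba' goto ·  [P1 ends]
  7='bb' goto b→8
  8='bbb' goto a→9
  9='bbba' goto ·  [P2 ends]
  10='cb' goto a→11
  11='cba' goto ·  [P3 ends]

Failure links (BFS by depth):
  fail(1) 'c': from fail(0)=0 chase 'c': 0 ⇒ 0;  out=∅∪out(0)=∅
  fail(3) 'b': from fail(0)=0 chase 'b': 0 ⇒ 0;  out=∅∪out(0)=∅
  fail(2) 'cc': from fail(1)=0 chase 'c': 0 ⇒ 1;  out={0}∪out(1)={0}
  fail(4) 'bc': from fail(3)=0 chase 'c': 0 ⇒ 1;  out=∅∪out(1)=∅
  fail(7) 'bb': from fail(3)=0 chase 'b': 0 ⇒ 3;  out=∅∪out(3)=∅
  fail(10) 'cb': from fail(1)=0 chase 'b': 0 ⇒ 3;  out=∅∪out(3)=∅
  fail(5) 'bcb': from fail(4)=1 chase 'b': 1 ⇒ 10;  out=∅∪out(10)=∅
  fail(8) 'bbb': from fail(7)=3 chase 'b': 3 ⇒ 7;  out=∅∪out(7)=∅
  fail(11) 'cba': from fail(10)=3 chase 'a': 3→0 ⇒ 0;  out={3}∪out(0)={3}
  fail(6) 'bcba': from fail(5)=10 chase 'a': 10 ⇒ 11;  out={1}∪out(11)={1,3}
  fail(9) 'bbba': from fail(8)=7 chase 'a': 7→3→0 ⇒ 0;  out={2}∪out(0)={2}

Text stream:
i=0 'b': node 0→3
i=1 'b': node 3→7
i=2 'b': node 7→8
i=3 'a': node 8→9  → match P2@[0:3]
i=4 'c': node 9→1 (via fail)
i=5 'b': node 1→10
i=6 'a': node 10→11  → match P3@[4:6]
i=7 'b': node 11→3 (via fail)
i=8 'b': node 3→7
i=9 'b': node 7→8
i=10 'b': node 8→8 (via fail)
i=11 'a': node 8→9  → match P2@[8:11]
i=12 'b': node 9→3 (via fail)
i=13 'c': node 3→4
i=14 'b': node 4→5
i=15 'a': node 5→6  → match P1@[12:15],P3@[13:15]
i=16 'a': node 6→0 (via fail)
i=17 'a': node 0→0
i=18 'c': node 0→1
i=19 'b': node 1→10
i=20 'a': node 10→11  → match P3@[18:20]
i=21 'c': node 11→1 (via fail)
i=22 'b': node 1→10
i=23 'a': node 10→11  → match P3@[21:23]
i=24 'a': node 11→0 (via fail)
i=25 'b': node 0→3
i=26 'c': node 3→4
i=27 'a': node 4→0 (via fail)
i=28 'b': node 0→3
i=29 'b': node 3→7
i=30 'c': node 7→4 (via fail)
i=31 'a': node 4→0 (via fail)
i=32 'b': node 0→3
i=33 'c': node 3→4
i=34 'b': node 4→5
i=35 'a': node 5→6  → match P1@[32:35],P3@[33:35]
i=36 'c': node 6→1 (via fail)
i=37 'c': node 1→2  → match P0@[36:37]
i=38 'c': node 2→2 (via fail)  → match P0@[37:38]
i=39 'c': node 2→2 (via fail)  → match P0@[38:39]
i=40 'c': node 2→2 (via fail)  → match P0@[39:40]
i=41 'c': node 2→2 (via fail)  → match P0@[40:41]
i=42 'b': node 2→10 (via fail)
i=43 'a': node 10→11  → match P3@[41:43]
i=44 'b': node 11→3 (via fail)
i=45 'b': node 3→7
i=46 'b': node 7→8
i=47 'a': node 8→9  → match P2@[44:47]
i=48 'c': node 9→1 (via fail)
i=49 'b': node 1→10
i=50 'a': node 10→11  → match P3@[48:50]
i=51 'c': node 11→1 (via fail)
i=52 'b': node 1→10
i=53 'a': node 10→11  → match P3@[51:53]
i=54 'b': node 11→3 (via fail)
i=55 'c': node 3→4
i=56 'b': node 4→5
i=57 'a': node 5→6  → match P1@[54:57],P3@[55:57]
i=58 'a': node 6→0 (via fail)
i=59 'c': node 0→1
i=60 'c': node 1→2  → match P0@[59:60]
i=61 'a': node 2→0 (via fail)
i=62 'a': node 0→0
i=63 'a': node 0→0
i=64 'b': node 0→3
i=65 'b': node 3→7
i=66 'b': node 7→8
i=67 'a': node 8→9  → match P2@[64:67]
i=68 'b': node 9→3 (via fail)
i=69 'c': node 3→4
i=70 'b': node 4→5
i=71 'a': node 5→6  → match P1@[68:71],P3@[69:71]

All matches (sorted): [[3,2],[6,3],[11,2],[15,1],[15,3],[20,3],[23,3],[35,1],[35,3],[37,0],[38,0],[39,0],[40,0],[41,0],[43,3],[47,2],[50,3],[53,3],[57,1],[57,3],[60,0],[67,2],[71,1],[71,3]]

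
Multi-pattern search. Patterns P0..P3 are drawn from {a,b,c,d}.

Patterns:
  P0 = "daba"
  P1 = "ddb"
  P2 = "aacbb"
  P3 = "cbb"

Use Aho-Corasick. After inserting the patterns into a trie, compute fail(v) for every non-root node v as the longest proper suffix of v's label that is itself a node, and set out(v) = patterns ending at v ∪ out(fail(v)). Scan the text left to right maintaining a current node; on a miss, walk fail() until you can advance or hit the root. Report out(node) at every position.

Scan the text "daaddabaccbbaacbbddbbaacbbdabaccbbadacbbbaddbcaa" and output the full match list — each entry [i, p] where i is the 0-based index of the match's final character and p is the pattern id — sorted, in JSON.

Construct AC machine:
Trie (insert patterns):
  0='ε' goto a→7 c→12 d→1
  1='d' goto a→2 d→5
  2='da' goto b→3
  3='dab' goto a→4
  4='daba' goto ·  ←P0
  5='dd' goto b→6
  6='ddb' goto ·  ←P1
  7='a' goto a→8
  8='aa' goto c→9
  9='aac' goto b→10
  10='aacb' goto b→11
  11='aacbb' goto ·  ←P2
  12='c' goto b→13
  13='cb' goto b→14
  14='cbb' goto ·  ←P3

BFS fail/out derivation:
  fail(1) 'd': from fail(0)=0 chase 'd': 0 ⇒ 0;  out=∅∪out(0)=∅
  fail(7) 'a': from fail(0)=0 chase 'a': 0 ⇒ 0;  out=∅∪out(0)=∅
  fail(12) 'c': from fail(0)=0 chase 'c': 0 ⇒ 0;  out=∅∪out(0)=∅
  fail(2) 'da': from fail(1)=0 chase 'a': 0 ⇒ 7;  out=∅∪out(7)=∅
  fail(5) 'dd': from fail(1)=0 chase 'd': 0 ⇒ 1;  out=∅∪out(1)=∅
  fail(8) 'aa': from fail(7)=0 chase 'a': 0 ⇒ 7;  out=∅∪out(7)=∅
  fail(13) 'cb': from fail(12)=0 chase 'b': 0 ⇒ 0;  out=∅∪out(0)=∅
  fail(3) 'dab': from fail(2)=7 chase 'b': 7→0 ⇒ 0;  out=∅∪out(0)=∅
  fail(6) 'ddb': from fail(5)=1 chase 'b': 1→0 ⇒ 0;  out={1}∪out(0)={1}
  fail(9) 'aac': from fail(8)=7 chase 'c': 7→0 ⇒ 12;  out=∅∪out(12)=∅
  fail(14) 'cbb': from fail(13)=0 chase 'b': 0 ⇒ 0;  out={3}∪out(0)={3}
  fail(4) 'daba': from fail(3)=0 chase 'a': 0 ⇒ 7;  out={0}∪out(7)={0}
  fail(10) 'aacb': from fail(9)=12 chase 'b': 12 ⇒ 13;  out=∅∪out(13)=∅
  fail(11) 'aacbb': from fail(10)=13 chase 'b': 13 ⇒ 14;  out={2}∪out(14)={2,3}

Run:
[0] read 'd'  n0⇒n1
[1] read 'a'  n1⇒n2
[2] read 'a'  n2⇒n8 ·f
[3] read 'd'  n8⇒n1 ·f
[4] read 'd'  n1⇒n5
[5] read 'a'  n5⇒n2 ·f
[6] read 'b'  n2⇒n3
[7] read 'a'  n3⇒n4  → match P0@[4:7]
[8] read 'c'  n4⇒n12 ·f
[9] read 'c'  n12⇒n12 ·f
[10] read 'b'  n12⇒n13
[11] read 'b'  n13⇒n14  → match P3@[9:11]
[12] read 'a'  n14⇒n7 ·f
[13] read 'a'  n7⇒n8
[14] read 'c'  n8⇒n9
[15] read 'b'  n9⇒n10
[16] read 'b'  n10⇒n11  → match P2@[12:16],P3@[14:16]
[17] read 'd'  n11⇒n1 ·f
[18] read 'd'  n1⇒n5
[19] read 'b'  n5⇒n6  → match P1@[17:19]
[20] read 'b'  n6⇒n0 ·f
[21] read 'a'  n0⇒n7
[22] read 'a'  n7⇒n8
[23] read 'c'  n8⇒n9
[24] read 'b'  n9⇒n10
[25] read 'b'  n10⇒n11  → match P2@[21:25],P3@[23:25]
[26] read 'd'  n11⇒n1 ·f
[27] read 'a'  n1⇒n2
[28] read 'b'  n2⇒n3
[29] read 'a'  n3⇒n4  → match P0@[26:29]
[30] read 'c'  n4⇒n12 ·f
[31] read 'c'  n12⇒n12 ·f
[32] read 'b'  n12⇒n13
[33] read 'b'  n13⇒n14  → match P3@[31:33]
[34] read 'a'  n14⇒n7 ·f
[35] read 'd'  n7⇒n1 ·f
[36] read 'a'  n1⇒n2
[37] read 'c'  n2⇒n12 ·f
[38] read 'b'  n12⇒n13
[39] read 'b'  n13⇒n14  → match P3@[37:39]
[40] read 'b'  n14⇒n0 ·f
[41] read 'a'  n0⇒n7
[42] read 'd'  n7⇒n1 ·f
[43] read 'd'  n1⇒n5
[44] read 'b'  n5⇒n6  → match P1@[42:44]
[45] read 'c'  n6⇒n12 ·f
[46] read 'a'  n12⇒n7 ·f
[47] read 'a'  n7⇒n8

Result: [[7,0],[11,3],[16,2],[16,3],[19,1],[25,2],[25,3],[29,0],[33,3],[39,3],[44,1]]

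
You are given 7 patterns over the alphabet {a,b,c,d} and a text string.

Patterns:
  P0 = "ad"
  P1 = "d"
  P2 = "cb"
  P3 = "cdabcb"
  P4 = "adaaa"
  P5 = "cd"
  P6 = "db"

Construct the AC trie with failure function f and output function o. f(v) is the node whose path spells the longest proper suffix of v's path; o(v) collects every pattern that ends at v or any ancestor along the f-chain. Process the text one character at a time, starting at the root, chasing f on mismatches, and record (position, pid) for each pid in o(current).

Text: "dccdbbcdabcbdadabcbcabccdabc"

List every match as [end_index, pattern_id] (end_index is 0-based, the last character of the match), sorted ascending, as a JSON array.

Build automaton:
Trie (insert patterns):
  0='ε' goto a→1 c→4 d→3
  1='a' goto d→2
  2='ad' goto a→11  ←P0
  3='d' goto b→14  ←P1
  4='c' goto b→5 d→6
  5='cb' goto ·  ←P2
  6='cd' goto a→7  ←P5
  7='cda' goto b→8
  8='cdab' goto c→9
  9='cdabc' goto b→10
  10='cdabcb' goto ·  ←P3
  11='ada' goto a→12
  12='adaa' goto a→13
  13='adaaa' goto ·  ←P4
  14='db' goto ·  ←P6

Failure links (BFS by depth):
  fail(1) 'a': from fail(0)=0 chase 'a': 0 ⇒ 0;  out=∅∪out(0)=∅
  fail(3) 'd': from fail(0)=0 chase 'd': 0 ⇒ 0;  out={1}∪out(0)={1}
  fail(4) 'c': from fail(0)=0 chase 'c': 0 ⇒ 0;  out=∅∪out(0)=∅
  fail(2) 'ad': from fail(1)=0 chase 'd': 0 ⇒ 3;  out={0}∪out(3)={0,1}
  fail(5) 'cb': from fail(4)=0 chase 'b': 0 ⇒ 0;  out={2}∪out(0)={2}
  fail(6) 'cd': from fail(4)=0 chase 'd': 0 ⇒ 3;  out={5}∪out(3)={1,5}
  fail(14) 'db': from fail(3)=0 chase 'b': 0 ⇒ 0;  out={6}∪out(0)={6}
  fail(7) 'cda': from fail(6)=3 chase 'a': 3→0 ⇒ 1;  out=∅∪out(1)=∅
  fail(11) 'ada': from fail(2)=3 chase 'a': 3→0 ⇒ 1;  out=∅∪out(1)=∅
  fail(8) 'cdab': from fail(7)=1 chase 'b': 1→0 ⇒ 0;  out=∅∪out(0)=∅
  fail(12) 'adaa': from fail(11)=1 chase 'a': 1→0 ⇒ 1;  out=∅∪out(1)=∅
  fail(9) 'cdabc': from fail(8)=0 chase 'c': 0 ⇒ 4;  out=∅∪out(4)=∅
  fail(13) 'adaaa': from fail(12)=1 chase 'a': 1→0 ⇒ 1;  out={4}∪out(1)={4}
  fail(10) 'cdabcb': from fail(9)=4 chase 'b': 4 ⇒ 5;  out={3}∪out(5)={2,3}

Run:
i=0 'd': node 0→3  ** P1@[0:0]
i=1 'c': node 3→4 (fail-walked)
i=2 'c': node 4→4 (fail-walked)
i=3 'd': node 4→6  ** P1@[3:3],P5@[2:3]
i=4 'b': node 6→14 (fail-walked)  ** P6@[3:4]
i=5 'b': node 14→0 (fail-walked)
i=6 'c': node 0→4
i=7 'd': node 4→6  ** P1@[7:7],P5@[6:7]
i=8 'a': node 6→7
i=9 'b': node 7→8
i=10 'c': node 8→9
i=11 'b': node 9→10  ** P2@[10:11],P3@[6:11]
i=12 'd': node 10→3 (fail-walked)  ** P1@[12:12]
i=13 'a': node 3→1 (fail-walked)
i=14 'd': node 1→2  ** P0@[13:14],P1@[14:14]
i=15 'a': node 2→11
i=16 'b': node 11→0 (fail-walked)
i=17 'c': node 0→4
i=18 'b': node 4→5  ** P2@[17:18]
i=19 'c': node 5→4 (fail-walked)
i=20 'a': node 4→1 (fail-walked)
i=21 'b': node 1→0 (fail-walked)
i=22 'c': node 0→4
i=23 'c': node 4→4 (fail-walked)
i=24 'd': node 4→6  ** P1@[24:24],P5@[23:24]
i=25 'a': node 6→7
i=26 'b': node 7→8
i=27 'c': node 8→9

Matches: [[0,1],[3,1],[3,5],[4,6],[7,1],[7,5],[11,2],[11,3],[12,1],[14,0],[14,1],[18,2],[24,1],[24,5]]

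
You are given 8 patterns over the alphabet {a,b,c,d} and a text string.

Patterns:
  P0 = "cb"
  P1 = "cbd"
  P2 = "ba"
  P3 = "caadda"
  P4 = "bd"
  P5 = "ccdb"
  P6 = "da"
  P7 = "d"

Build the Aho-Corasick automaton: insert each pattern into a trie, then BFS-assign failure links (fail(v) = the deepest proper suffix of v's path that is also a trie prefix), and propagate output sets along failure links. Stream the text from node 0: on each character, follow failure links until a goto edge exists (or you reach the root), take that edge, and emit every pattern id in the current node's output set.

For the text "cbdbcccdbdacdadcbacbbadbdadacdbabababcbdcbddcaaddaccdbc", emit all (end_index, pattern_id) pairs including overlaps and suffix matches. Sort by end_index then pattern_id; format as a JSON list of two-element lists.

Build:
Trie nodes:
  0='ε' goto b→4 c→1 d→15
  1='c' goto a→6 b→2 c→12
  2='cb' goto d→3  [P0 ends]
  3='cbd' goto ·  [P1 ends]
  4='b' goto a→5 d→11
  5='ba' goto ·  [P2 ends]
  6='ca' goto a→7
  7='caa' goto d→8
  8='caad' goto d→9
  9='caadd' goto a→10
  10='caadda' goto ·  [P3 ends]
  11='bd' goto ·  [P4 ends]
  12='cc' goto d→13
  13='ccd' goto b→14
  14='ccdb' goto ·  [P5 ends]
  15='d' goto a→16  [P7 ends]
  16='da' goto ·  [P6 ends]

Failure links (BFS by depth):
  n1('c'): parent n0 fail=0; on 'c' 0 → fail=0;  out ∅∪∅=∅
  n4('b'): parent n0 fail=0; on 'b' 0 → fail=0;  out ∅∪∅=∅
  n15('d'): parent n0 fail=0; on 'd' 0 → fail=0;  out {7}∪∅={7}
  n2('cb'): parent n1 fail=0; on 'b' 0 → fail=4;  out {0}∪∅={0}
  n5('ba'): parent n4 fail=0; on 'a' 0 → fail=0;  out {2}∪∅={2}
  n6('ca'): parent n1 fail=0; on 'a' 0 → fail=0;  out ∅∪∅=∅
  n11('bd'): parent n4 fail=0; on 'd' 0 → fail=15;  out {4}∪{7}={4,7}
  n12('cc'): parent n1 fail=0; on 'c' 0 → fail=1;  out ∅∪∅=∅
  n16('da'): parent n15 fail=0; on 'a' 0 → fail=0;  out {6}∪∅={6}
  n3('cbd'): parent n2 fail=4; on 'd' 4 → fail=11;  out {1}∪{4,7}={1,4,7}
  n7('caa'): parent n6 fail=0; on 'a' 0 → fail=0;  out ∅∪∅=∅
  n13('ccd'): parent n12 fail=1; on 'd' 1→0 → fail=15;  out ∅∪{7}={7}
  n8('caad'): parent n7 fail=0; on 'd' 0 → fail=15;  out ∅∪{7}={7}
  n14('ccdb'): parent n13 fail=15; on 'b' 15→0 → fail=4;  out {5}∪∅={5}
  n9('caadd'): parent n8 fail=15; on 'd' 15→0 → fail=15;  out ∅∪{7}={7}
  n10('caadda'): parent n9 fail=15; on 'a' 15 → fail=16;  out {3}∪{6}={3,6}

Text stream:
i=0 'c': node 0→1
i=1 'b': node 1→2  → match P0@[0:1]
i=2 'd': node 2→3  → match P1@[0:2],P4@[1:2],P7@[2:2]
i=3 'b': node 3→4 (fail-walked)
i=4 'c': node 4→1 (fail-walked)
i=5 'c': node 1→12
i=6 'c': node 12→12 (fail-walked)
i=7 'd': node 12→13  → match P7@[7:7]
i=8 'b': node 13→14  → match P5@[5:8]
i=9 'd': node 14→11 (fail-walked)  → match P4@[8:9],P7@[9:9]
i=10 'a': node 11→16 (fail-walked)  → match P6@[9:10]
i=11 'c': node 16→1 (fail-walked)
i=12 'd': node 1→15 (fail-walked)  → match P7@[12:12]
i=13 'a': node 15→16  → match P6@[12:13]
i=14 'd': node 16→15 (fail-walked)  → match P7@[14:14]
i=15 'c': node 15→1 (fail-walked)
i=16 'b': node 1→2  → match P0@[15:16]
i=17 'a': node 2→5 (fail-walked)  → match P2@[16:17]
i=18 'c': node 5→1 (fail-walked)
i=19 'b': node 1→2  → match P0@[18:19]
i=20 'b': node 2→4 (fail-walked)
i=21 'a': node 4→5  → match P2@[20:21]
i=22 'd': node 5→15 (fail-walked)  → match P7@[22:22]
i=23 'b': node 15→4 (fail-walked)
i=24 'd': node 4→11  → match P4@[23:24],P7@[24:24]
i=25 'a': node 11→16 (fail-walked)  → match P6@[24:25]
i=26 'd': node 16→15 (fail-walked)  → match P7@[26:26]
i=27 'a': node 15→16  → match P6@[26:27]
i=28 'c': node 16→1 (fail-walked)
i=29 'd': node 1→15 (fail-walked)  → match P7@[29:29]
i=30 'b': node 15→4 (fail-walked)
i=31 'a': node 4→5  → match P2@[30:31]
i=32 'b': node 5→4 (fail-walked)
i=33 'a': node 4→5  → match P2@[32:33]
i=34 'b': node 5→4 (fail-walked)
i=35 'a': node 4→5  → match P2@[34:35]
i=36 'b': node 5→4 (fail-walked)
i=37 'c': node 4→1 (fail-walked)
i=38 'b': node 1→2  → match P0@[37:38]
i=39 'd': node 2→3  → match P1@[37:39],P4@[38:39],P7@[39:39]
i=40 'c': node 3→1 (fail-walked)
i=41 'b': node 1→2  → match P0@[40:41]
i=42 'd': node 2→3  → match P1@[40:42],P4@[41:42],P7@[42:42]
i=43 'd': node 3→15 (fail-walked)  → match P7@[43:43]
i=44 'c': node 15→1 (fail-walked)
i=45 'a': node 1→6
i=46 'a': node 6→7
i=47 'd': node 7→8  → match P7@[47:47]
i=48 'd': node 8→9  → match P7@[48:48]
i=49 'a': node 9→10  → match P3@[44:49],P6@[48:49]
i=50 'c': node 10→1 (fail-walked)
i=51 'c': node 1→12
i=52 'd': node 12→13  → match P7@[52:52]
i=53 'b': node 13→14  → match P5@[50:53]
i=54 'c': node 14→1 (fail-walked)

All matches (sorted): [[1,0],[2,1],[2,4],[2,7],[7,7],[8,5],[9,4],[9,7],[10,6],[12,7],[13,6],[14,7],[16,0],[17,2],[19,0],[21,2],[22,7],[24,4],[24,7],[25,6],[26,7],[27,6],[29,7],[31,2],[33,2],[35,2],[38,0],[39,1],[39,4],[39,7],[41,0],[42,1],[42,4],[42,7],[43,7],[47,7],[48,7],[49,3],[49,6],[52,7],[53,5]]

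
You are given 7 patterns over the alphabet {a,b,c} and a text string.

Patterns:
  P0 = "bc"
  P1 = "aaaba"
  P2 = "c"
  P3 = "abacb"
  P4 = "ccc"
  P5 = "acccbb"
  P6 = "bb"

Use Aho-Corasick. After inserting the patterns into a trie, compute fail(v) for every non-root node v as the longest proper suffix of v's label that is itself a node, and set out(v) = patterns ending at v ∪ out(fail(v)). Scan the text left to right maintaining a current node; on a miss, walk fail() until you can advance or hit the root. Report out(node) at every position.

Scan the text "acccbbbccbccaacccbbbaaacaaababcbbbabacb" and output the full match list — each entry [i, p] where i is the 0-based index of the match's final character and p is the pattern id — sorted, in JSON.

Build:
Trie (insert patterns):
  0='ε' goto a→3 b→1 c→8
  1='b' goto b→20 c→2
  2='bc' goto ·  [P0 ends]
  3='a' goto a→4 b→9 c→15
  4='aa' goto a→5
  5='aaa' goto b→6
  6='aaab' goto a→7
  7='aaaba' goto ·  [P1 ends]
  8='c' goto c→13  [P2 ends]
  9='ab' goto a→10
  10='aba' goto c→11
  11='abac' goto b→12
  12='abacb' goto ·  [P3 ends]
  13='cc' goto c→14
  14='ccc' goto ·  [P4 ends]
  15='ac' goto c→16
  16='acc' goto c→17
  17='accc' goto b→18
  18='acccb' goto b→19
  19='acccbb' goto ·  [P5 ends]
  20='bb' goto ·  [P6 ends]

BFS fail/out derivation:
  n1('b'): parent n0 fail=0; on 'b' 0 → fail=0;  out ∅∪∅=∅
  n3('a'): parent n0 fail=0; on 'a' 0 → fail=0;  out ∅∪∅=∅
  n8('c'): parent n0 fail=0; on 'c' 0 → fail=0;  out {2}∪∅={2}
  n2('bc'): parent n1 fail=0; on 'c' 0 → fail=8;  out {0}∪{2}={0,2}
  n4('aa'): parent n3 fail=0; on 'a' 0 → fail=3;  out ∅∪∅=∅
  n9('ab'): parent n3 fail=0; on 'b' 0 → fail=1;  out ∅∪∅=∅
  n13('cc'): parent n8 fail=0; on 'c' 0 → fail=8;  out ∅∪{2}={2}
  n15('ac'): parent n3 fail=0; on 'c' 0 → fail=8;  out ∅∪{2}={2}
  n20('bb'): parent n1 fail=0; on 'b' 0 → fail=1;  out {6}∪∅={6}
  n5('aaa'): parent n4 fail=3; on 'a' 3 → fail=4;  out ∅∪∅=∅
  n10('aba'): parent n9 fail=1; on 'a' 1→0 → fail=3;  out ∅∪∅=∅
  n14('ccc'): parent n13 fail=8; on 'c' 8 → fail=13;  out {4}∪{2}={2,4}
  n16('acc'): parent n15 fail=8; on 'c' 8 → fail=13;  out ∅∪{2}={2}
  n6('aaab'): parent n5 fail=4; on 'b' 4→3 → fail=9;  out ∅∪∅=∅
  n11('abac'): parent n10 fail=3; on 'c' 3 → fail=15;  out ∅∪{2}={2}
  n17('accc'): parent n16 fail=13; on 'c' 13 → fail=14;  out ∅∪{2,4}={2,4}
  n7('aaaba'): parent n6 fail=9; on 'a' 9 → fail=10;  out {1}∪∅={1}
  n12('abacb'): parent n11 fail=15; on 'b' 15→8→0 → fail=1;  out {3}∪∅={3}
  n18('acccb'): parent n17 fail=14; on 'b' 14→13→8→0 → fail=1;  out ∅∪∅=∅
  n19('acccbb'): parent n18 fail=1; on 'b' 1 → fail=20;  out {5}∪{6}={5,6}

Run:
i=0 'a': node 0→3
i=1 'c': node 3→15  → match P2@[1:1]
i=2 'c': node 15→16  → match P2@[2:2]
i=3 'c': node 16→17  → match P2@[3:3],P4@[1:3]
i=4 'b': node 17→18
i=5 'b': node 18→19  → match P5@[0:5],P6@[4:5]
i=6 'b': node 19→20 ·f  → match P6@[5:6]
i=7 'c': node 20→2 ·f  → match P0@[6:7],P2@[7:7]
i=8 'c': node 2→13 ·f  → match P2@[8:8]
i=9 'b': node 13→1 ·f
i=10 'c': node 1→2  → match P0@[9:10],P2@[10:10]
i=11 'c': node 2→13 ·f  → match P2@[11:11]
i=12 'a': node 13→3 ·f
i=13 'a': node 3→4
i=14 'c': node 4→15 ·f  → match P2@[14:14]
i=15 'c': node 15→16  → match P2@[15:15]
i=16 'c': node 16→17  → match P2@[16:16],P4@[14:16]
i=17 'b': node 17→18
i=18 'b': node 18→19  → match P5@[13:18],P6@[17:18]
i=19 'b': node 19→20 ·f  → match P6@[18:19]
i=20 'a': node 20→3 ·f
i=21 'a': node 3→4
i=22 'a': node 4→5
i=23 'c': node 5→15 ·f  → match P2@[23:23]
i=24 'a': node 15→3 ·f
i=25 'a': node 3→4
i=26 'a': node 4→5
i=27 'b': node 5→6
i=28 'a': node 6→7  → match P1@[24:28]
i=29 'b': node 7→9 ·f
i=30 'c': node 9→2 ·f  → match P0@[29:30],P2@[30:30]
i=31 'b': node 2→1 ·f
i=32 'b': node 1→20  → match P6@[31:32]
i=33 'b': node 20→20 ·f  → match P6@[32:33]
i=34 'a': node 20→3 ·f
i=35 'b': node 3→9
i=36 'a': node 9→10
i=37 'c': node 10→11  → match P2@[37:37]
i=38 'b': node 11→12  → match P3@[34:38]

Result: [[1,2],[2,2],[3,2],[3,4],[5,5],[5,6],[6,6],[7,0],[7,2],[8,2],[10,0],[10,2],[11,2],[14,2],[15,2],[16,2],[16,4],[18,5],[18,6],[19,6],[23,2],[28,1],[30,0],[30,2],[32,6],[33,6],[37,2],[38,3]]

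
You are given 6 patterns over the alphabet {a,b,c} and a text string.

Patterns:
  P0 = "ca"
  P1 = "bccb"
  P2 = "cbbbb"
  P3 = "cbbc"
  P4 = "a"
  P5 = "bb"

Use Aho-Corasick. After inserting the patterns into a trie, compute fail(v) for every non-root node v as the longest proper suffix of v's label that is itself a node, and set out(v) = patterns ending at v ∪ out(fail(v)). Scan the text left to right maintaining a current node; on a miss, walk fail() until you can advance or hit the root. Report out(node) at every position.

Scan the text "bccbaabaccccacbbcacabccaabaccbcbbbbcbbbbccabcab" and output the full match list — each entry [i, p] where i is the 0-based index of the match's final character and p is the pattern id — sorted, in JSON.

Build automaton:
Trie (insert patterns):
  n0 'ε': a→12 b→3 c→1
  n1 'c': a→2 b→7
  n2 'ca': ·  ←P0
  n3 'b': b→13 c→4
  n4 'bc': c→5
  n5 'bcc': b→6
  n6 'bccb': ·  ←P1
  n7 'cb': b→8
  n8 'cbb': b→9 c→11
  n9 'cbbb': b→10
  n10 'cbbbb': ·  ←P2
  n11 'cbbc': ·  ←P3
  n12 'a': ·  ←P4
  n13 'bb': ·  ←P5

BFS fail/out derivation:
  n1('c'): parent n0 fail=0; on 'c' 0 → fail=0;  out ∅∪∅=∅
  n3('b'): parent n0 fail=0; on 'b' 0 → fail=0;  out ∅∪∅=∅
  n12('a'): parent n0 fail=0; on 'a' 0 → fail=0;  out {4}∪∅={4}
  n2('ca'): parent n1 fail=0; on 'a' 0 → fail=12;  out {0}∪{4}={0,4}
  n4('bc'): parent n3 fail=0; on 'c' 0 → fail=1;  out ∅∪∅=∅
  n7('cb'): parent n1 fail=0; on 'b' 0 → fail=3;  out ∅∪∅=∅
  n13('bb'): parent n3 fail=0; on 'b' 0 → fail=3;  out {5}∪∅={5}
  n5('bcc'): parent n4 fail=1; on 'c' 1→0 → fail=1;  out ∅∪∅=∅
  n8('cbb'): parent n7 fail=3; on 'b' 3 → fail=13;  out ∅∪{5}={5}
  n6('bccb'): parent n5 fail=1; on 'b' 1 → fail=7;  out {1}∪∅={1}
  n9('cbbb'): parent n8 fail=13; on 'b' 13→3 → fail=13;  out ∅∪{5}={5}
  n11('cbbc'): parent n8 fail=13; on 'c' 13→3 → fail=4;  out {3}∪∅={3}
  n10('cbbbb'): parent n9 fail=13; on 'b' 13→3 → fail=13;  out {2}∪{5}={2,5}

Run:
i=0 'b': node 0→3
i=1 'c': node 3→4
i=2 'c': node 4→5
i=3 'b': node 5→6  ** P1@[0:3]
i=4 'a': node 6→12 ·f  ** P4@[4:4]
i=5 'a': node 12→12 ·f  ** P4@[5:5]
i=6 'b': node 12→3 ·f
i=7 'a': node 3→12 ·f  ** P4@[7:7]
i=8 'c': node 12→1 ·f
i=9 'c': node 1→1 ·f
i=10 'c': node 1→1 ·f
i=11 'c': node 1→1 ·f
i=12 'a': node 1→2  ** P0@[11:12],P4@[12:12]
i=13 'c': node 2→1 ·f
i=14 'b': node 1→7
i=15 'b': node 7→8  ** P5@[14:15]
i=16 'c': node 8→11  ** P3@[13:16]
i=17 'a': node 11→2 ·f  ** P0@[16:17],P4@[17:17]
i=18 'c': node 2→1 ·f
i=19 'a': node 1→2  ** P0@[18:19],P4@[19:19]
i=20 'b': node 2→3 ·f
i=21 'c': node 3→4
i=22 'c': node 4→5
i=23 'a': node 5→2 ·f  ** P0@[22:23],P4@[23:23]
i=24 'a': node 2→12 ·f  ** P4@[24:24]
i=25 'b': node 12→3 ·f
i=26 'a': node 3→12 ·f  ** P4@[26:26]
i=27 'c': node 12→1 ·f
i=28 'c': node 1→1 ·f
i=29 'b': node 1→7
i=30 'c': node 7→4 ·f
i=31 'b': node 4→7 ·f
i=32 'b': node 7→8  ** P5@[31:32]
i=33 'b': node 8→9  ** P5@[32:33]
i=34 'b': node 9→10  ** P2@[30:34],P5@[33:34]
i=35 'c': node 10→4 ·f
i=36 'b': node 4→7 ·f
i=37 'b': node 7→8  ** P5@[36:37]
i=38 'b': node 8→9  ** P5@[37:38]
i=39 'b': node 9→10  ** P2@[35:39],P5@[38:39]
i=40 'c': node 10→4 ·f
i=41 'c': node 4→5
i=42 'a': node 5→2 ·f  ** P0@[41:42],P4@[42:42]
i=43 'b': node 2→3 ·f
i=44 'c': node 3→4
i=45 'a': node 4→2 ·f  ** P0@[44:45],P4@[45:45]
i=46 'b': node 2→3 ·f

Matches: [[3,1],[4,4],[5,4],[7,4],[12,0],[12,4],[15,5],[16,3],[17,0],[17,4],[19,0],[19,4],[23,0],[23,4],[24,4],[26,4],[32,5],[33,5],[34,2],[34,5],[37,5],[38,5],[39,2],[39,5],[42,0],[42,4],[45,0],[45,4]]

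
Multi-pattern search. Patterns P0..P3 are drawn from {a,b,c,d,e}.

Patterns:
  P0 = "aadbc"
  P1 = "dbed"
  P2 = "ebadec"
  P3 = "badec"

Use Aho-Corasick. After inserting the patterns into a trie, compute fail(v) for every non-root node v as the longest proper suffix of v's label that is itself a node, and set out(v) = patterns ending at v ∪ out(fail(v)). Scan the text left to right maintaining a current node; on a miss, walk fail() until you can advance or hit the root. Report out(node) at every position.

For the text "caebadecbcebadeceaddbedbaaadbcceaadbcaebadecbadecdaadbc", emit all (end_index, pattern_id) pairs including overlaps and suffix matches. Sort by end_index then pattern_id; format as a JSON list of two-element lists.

Build automaton:
Trie (insert patterns):
  0='ε' goto a→1 b→16 d→6 e→10
  1='a' goto a→2
  2='aa' goto d→3
  3='aad' goto b→4
  4='aadb' goto c→5
  5='aadbc' goto ·  ←P0
  6='d' goto b→7
  7='db' goto e→8
  8='dbe' goto d→9
  9='dbed' goto ·  ←P1
  10='e' goto b→11
  11='eb' goto a→12
  12='eba' goto d→13
  13='ebad' goto e→14
  14='ebade' goto c→15
  15='ebadec' goto ·  ←P2
  16='b' goto a→17
  17='ba' goto d→18
  18='bad' goto e→19
  19='bade' goto c→20
  20='badec' goto ·  ←P3

Failure links (BFS by depth):
  n1('a'): parent n0 fail=0; on 'a' 0 → fail=0;  out ∅∪∅=∅
  n6('d'): parent n0 fail=0; on 'd' 0 → fail=0;  out ∅∪∅=∅
  n10('e'): parent n0 fail=0; on 'e' 0 → fail=0;  out ∅∪∅=∅
  n16('b'): parent n0 fail=0; on 'b' 0 → fail=0;  out ∅∪∅=∅
  n2('aa'): parent n1 fail=0; on 'a' 0 → fail=1;  out ∅∪∅=∅
  n7('db'): parent n6 fail=0; on 'b' 0 → fail=16;  out ∅∪∅=∅
  n11('eb'): parent n10 fail=0; on 'b' 0 → fail=16;  out ∅∪∅=∅
  n17('ba'): parent n16 fail=0; on 'a' 0 → fail=1;  out ∅∪∅=∅
  n3('aad'): parent n2 fail=1; on 'd' 1→0 → fail=6;  out ∅∪∅=∅
  n8('dbe'): parent n7 fail=16; on 'e' 16→0 → fail=10;  out ∅∪∅=∅
  n12('eba'): parent n11 fail=16; on 'a' 16 → fail=17;  out ∅∪∅=∅
  n18('bad'): parent n17 fail=1; on 'd' 1→0 → fail=6;  out ∅∪∅=∅
  n4('aadb'): parent n3 fail=6; on 'b' 6 → fail=7;  out ∅∪∅=∅
  n9('dbed'): parent n8 fail=10; on 'd' 10→0 → fail=6;  out {1}∪∅={1}
  n13('ebad'): parent n12 fail=17; on 'd' 17 → fail=18;  out ∅∪∅=∅
  n19('bade'): parent n18 fail=6; on 'e' 6→0 → fail=10;  out ∅∪∅=∅
  n5('aadbc'): parent n4 fail=7; on 'c' 7→16→0 → fail=0;  out {0}∪∅={0}
  n14('ebade'): parent n13 fail=18; on 'e' 18 → fail=19;  out ∅∪∅=∅
  n20('badec'): parent n19 fail=10; on 'c' 10→0 → fail=0;  out {3}∪∅={3}
  n15('ebadec'): parent n14 fail=19; on 'c' 19 → fail=20;  out {2}∪{3}={2,3}

Scan:
i=0 'c': node 0→0
i=1 'a': node 0→1
i=2 'e': node 1→10 (fail-walked)
i=3 'b': node 10→11
i=4 'a': node 11→12
i=5 'd': node 12→13
i=6 'e': node 13→14
i=7 'c': node 14→15  emit P2@[2:7],P3@[3:7]
i=8 'b': node 15→16 (fail-walked)
i=9 'c': node 16→0 (fail-walked)
i=10 'e': node 0→10
i=11 'b': node 10→11
i=12 'a': node 11→12
i=13 'd': node 12→13
i=14 'e': node 13→14
i=15 'c': node 14→15  emit P2@[10:15],P3@[11:15]
i=16 'e': node 15→10 (fail-walked)
i=17 'a': node 10→1 (fail-walked)
i=18 'd': node 1→6 (fail-walked)
i=19 'd': node 6→6 (fail-walked)
i=20 'b': node 6→7
i=21 'e': node 7→8
i=22 'd': node 8→9  emit P1@[19:22]
i=23 'b': node 9→7 (fail-walked)
i=24 'a': node 7→17 (fail-walked)
i=25 'a': node 17→2 (fail-walked)
i=26 'a': node 2→2 (fail-walked)
i=27 'd': node 2→3
i=28 'b': node 3→4
i=29 'c': node 4→5  emit P0@[25:29]
i=30 'c': node 5→0 (fail-walked)
i=31 'e': node 0→10
i=32 'a': node 10→1 (fail-walked)
i=33 'a': node 1→2
i=34 'd': node 2→3
i=35 'b': node 3→4
i=36 'c': node 4→5  emit P0@[32:36]
i=37 'a': node 5→1 (fail-walked)
i=38 'e': node 1→10 (fail-walked)
i=39 'b': node 10→11
i=40 'a': node 11→12
i=41 'd': node 12→13
i=42 'e': node 13→14
i=43 'c': node 14→15  emit P2@[38:43],P3@[39:43]
i=44 'b': node 15→16 (fail-walked)
i=45 'a': node 16→17
i=46 'd': node 17→18
i=47 'e': node 18→19
i=48 'c': node 19→20  emit P3@[44:48]
i=49 'd': node 20→6 (fail-walked)
i=50 'a': node 6→1 (fail-walked)
i=51 'a': node 1→2
i=52 'd': node 2→3
i=53 'b': node 3→4
i=54 'c': node 4→5  emit P0@[50:54]

Matches: [[7,2],[7,3],[15,2],[15,3],[22,1],[29,0],[36,0],[43,2],[43,3],[48,3],[54,0]]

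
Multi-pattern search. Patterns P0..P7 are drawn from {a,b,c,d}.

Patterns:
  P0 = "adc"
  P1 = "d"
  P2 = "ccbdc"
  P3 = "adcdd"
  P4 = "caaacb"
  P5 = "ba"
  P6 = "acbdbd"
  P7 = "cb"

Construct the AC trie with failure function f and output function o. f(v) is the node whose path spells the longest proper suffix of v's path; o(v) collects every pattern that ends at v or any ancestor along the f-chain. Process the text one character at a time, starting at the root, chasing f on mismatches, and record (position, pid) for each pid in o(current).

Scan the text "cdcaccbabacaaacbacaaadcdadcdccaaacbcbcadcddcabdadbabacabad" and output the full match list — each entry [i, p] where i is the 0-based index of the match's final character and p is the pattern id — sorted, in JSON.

Build:
Trie nodes:
  0='ε' goto a→1 b→17 c→5 d→4
  1='a' goto c→19 d→2
  2='ad' goto c→3
  3='adc' goto d→10  ←P0
  4='d' goto ·  ←P1
  5='c' goto a→12 b→24 c→6
  6='cc' goto b→7
  7='ccb' goto d→8
  8='ccbd' goto c→9
  9='ccbdc' goto ·  ←P2
  10='adcd' goto d→11
  11='adcdd' goto ·  ←P3
  12='ca' goto a→13
  13='caa' goto a→14
  14='caaa' goto c→15
  15='caaac' goto b→16
  16='caaacb' goto ·  ←P4
  17='b' goto a→18
  18='ba' goto ·  ←P5
  19='ac' goto b→20
  20='acb' goto d→21
  21='acbd' goto b→22
  22='acbdb' goto d→23
  23='acbdbd' goto ·  ←P6
  24='cb' goto ·  ←P7

BFS fail/out derivation:
  fail(1) 'a': from fail(0)=0 chase 'a': 0 ⇒ 0;  out=∅∪out(0)=∅
  fail(4) 'd': from fail(0)=0 chase 'd': 0 ⇒ 0;  out={1}∪out(0)={1}
  fail(5) 'c': from fail(0)=0 chase 'c': 0 ⇒ 0;  out=∅∪out(0)=∅
  fail(17) 'b': from fail(0)=0 chase 'b': 0 ⇒ 0;  out=∅∪out(0)=∅
  fail(2) 'ad': from fail(1)=0 chase 'd': 0 ⇒ 4;  out=∅∪out(4)={1}
  fail(6) 'cc': from fail(5)=0 chase 'c': 0 ⇒ 5;  out=∅∪out(5)=∅
  fail(12) 'ca': from fail(5)=0 chase 'a': 0 ⇒ 1;  out=∅∪out(1)=∅
  fail(18) 'ba': from fail(17)=0 chase 'a': 0 ⇒ 1;  out={5}∪out(1)={5}
  fail(19) 'ac': from fail(1)=0 chase 'c': 0 ⇒ 5;  out=∅∪out(5)=∅
  fail(24) 'cb': from fail(5)=0 chase 'b': 0 ⇒ 17;  out={7}∪out(17)={7}
  fail(3) 'adc': from fail(2)=4 chase 'c': 4→0 ⇒ 5;  out={0}∪out(5)={0}
  fail(7) 'ccb': from fail(6)=5 chase 'b': 5 ⇒ 24;  out=∅∪out(24)={7}
  fail(13) 'caa': from fail(12)=1 chase 'a': 1→0 ⇒ 1;  out=∅∪out(1)=∅
  fail(20) 'acb': from fail(19)=5 chase 'b': 5 ⇒ 24;  out=∅∪out(24)={7}
  fail(8) 'ccbd': from fail(7)=24 chase 'd': 24→17→0 ⇒ 4;  out=∅∪out(4)={1}
  fail(10) 'adcd': from fail(3)=5 chase 'd': 5→0 ⇒ 4;  out=∅∪out(4)={1}
  fail(14) 'caaa': from fail(13)=1 chase 'a': 1→0 ⇒ 1;  out=∅∪out(1)=∅
  fail(21) 'acbd': from fail(20)=24 chase 'd': 24→17→0 ⇒ 4;  out=∅∪out(4)={1}
  fail(9) 'ccbdc': from fail(8)=4 chase 'c': 4→0 ⇒ 5;  out={2}∪out(5)={2}
  fail(11) 'adcdd': from fail(10)=4 chase 'd': 4→0 ⇒ 4;  out={3}∪out(4)={1,3}
  fail(15) 'caaac': from fail(14)=1 chase 'c': 1 ⇒ 19;  out=∅∪out(19)=∅
  fail(22) 'acbdb': from fail(21)=4 chase 'b': 4→0 ⇒ 17;  out=∅∪out(17)=∅
  fail(16) 'caaacb': from fail(15)=19 chase 'b': 19 ⇒ 20;  out={4}∪out(20)={4,7}
  fail(23) 'acbdbd': from fail(22)=17 chase 'd': 17→0 ⇒ 4;  out={6}∪out(4)={1,6}

Scan:
[0] read 'c'  n0⇒n5
[1] read 'd'  n5⇒n4 (via fail)  → match P1@[1:1]
[2] read 'c'  n4⇒n5 (via fail)
[3] read 'a'  n5⇒n12
[4] read 'c'  n12⇒n19 (via fail)
[5] read 'c'  n19⇒n6 (via fail)
[6] read 'b'  n6⇒n7  → match P7@[5:6]
[7] read 'a'  n7⇒n18 (via fail)  → match P5@[6:7]
[8] read 'b'  n18⇒n17 (via fail)
[9] read 'a'  n17⇒n18  → match P5@[8:9]
[10] read 'c'  n18⇒n19 (via fail)
[11] read 'a'  n19⇒n12 (via fail)
[12] read 'a'  n12⇒n13
[13] read 'a'  n13⇒n14
[14] read 'c'  n14⇒n15
[15] read 'b'  n15⇒n16  → match P4@[10:15],P7@[14:15]
[16] read 'a'  n16⇒n18 (via fail)  → match P5@[15:16]
[17] read 'c'  n18⇒n19 (via fail)
[18] read 'a'  n19⇒n12 (via fail)
[19] read 'a'  n12⇒n13
[20] read 'a'  n13⇒n14
[21] read 'd'  n14⇒n2 (via fail)  → match P1@[21:21]
[22] read 'c'  n2⇒n3  → match P0@[20:22]
[23] read 'd'  n3⇒n10  → match P1@[23:23]
[24] read 'a'  n10⇒n1 (via fail)
[25] read 'd'  n1⇒n2  → match P1@[25:25]
[26] read 'c'  n2⇒n3  → match P0@[24:26]
[27] read 'd'  n3⇒n10  → match P1@[27:27]
[28] read 'c'  n10⇒n5 (via fail)
[29] read 'c'  n5⇒n6
[30] read 'a'  n6⇒n12 (via fail)
[31] read 'a'  n12⇒n13
[32] read 'a'  n13⇒n14
[33] read 'c'  n14⇒n15
[34] read 'b'  n15⇒n16  → match P4@[29:34],P7@[33:34]
[35] read 'c'  n16⇒n5 (via fail)
[36] read 'b'  n5⇒n24  → match P7@[35:36]
[37] read 'c'  n24⇒n5 (via fail)
[38] read 'a'  n5⇒n12
[39] read 'd'  n12⇒n2 (via fail)  → match P1@[39:39]
[40] read 'c'  n2⇒n3  → match P0@[38:40]
[41] read 'd'  n3⇒n10  → match P1@[41:41]
[42] read 'd'  n10⇒n11  → match P1@[42:42],P3@[38:42]
[43] read 'c'  n11⇒n5 (via fail)
[44] read 'a'  n5⇒n12
[45] read 'b'  n12⇒n17 (via fail)
[46] read 'd'  n17⇒n4 (via fail)  → match P1@[46:46]
[47] read 'a'  n4⇒n1 (via fail)
[48] read 'd'  n1⇒n2  → match P1@[48:48]
[49] read 'b'  n2⇒n17 (via fail)
[50] read 'a'  n17⇒n18  → match P5@[49:50]
[51] read 'b'  n18⇒n17 (via fail)
[52] read 'a'  n17⇒n18  → match P5@[51:52]
[53] read 'c'  n18⇒n19 (via fail)
[54] read 'a'  n19⇒n12 (via fail)
[55] read 'b'  n12⇒n17 (via fail)
[56] read 'a'  n17⇒n18  → match P5@[55:56]
[57] read 'd'  n18⇒n2 (via fail)  → match P1@[57:57]

All matches (sorted): [[1,1],[6,7],[7,5],[9,5],[15,4],[15,7],[16,5],[21,1],[22,0],[23,1],[25,1],[26,0],[27,1],[34,4],[34,7],[36,7],[39,1],[40,0],[41,1],[42,1],[42,3],[46,1],[48,1],[50,5],[52,5],[56,5],[57,1]]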